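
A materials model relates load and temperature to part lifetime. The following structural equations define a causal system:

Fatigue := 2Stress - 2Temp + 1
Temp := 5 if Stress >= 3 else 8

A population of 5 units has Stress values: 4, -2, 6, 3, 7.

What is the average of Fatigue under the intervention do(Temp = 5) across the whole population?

-1.8

Under do(Temp=5), Temp's equation is replaced by Temp=5 for every unit. Per-unit Fatigue: -1, -13, 3, -3, 5. Mean = -1.8.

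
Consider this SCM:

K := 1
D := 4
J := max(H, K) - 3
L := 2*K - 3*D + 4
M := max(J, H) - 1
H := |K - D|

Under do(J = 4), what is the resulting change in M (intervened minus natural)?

1

The intervention breaks the incoming arrows to J: J := max(H, K) - 3 no longer applies, and J = 4.
H = |K - D|  [with K=1, D=4]  = 3
M = max(J, H) - 1  [with J=4, H=3]  = 3
Without intervention: H = |K - D|  [with K=1, D=4]  = 3; J = max(H, K) - 3  [with H=3, K=1]  = 0; M = max(J, H) - 1  [with J=0, H=3]  = 2.
Change = 3 − 2 = 1.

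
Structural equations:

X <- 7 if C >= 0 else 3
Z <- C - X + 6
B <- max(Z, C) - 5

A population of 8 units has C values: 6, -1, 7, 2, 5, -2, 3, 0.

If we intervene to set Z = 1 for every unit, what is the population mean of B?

Every unit gets Z=1 under the intervention. B values become 1, -4, 2, -3, 0, -4, -2, -4; E[B|do(Z=1)] = -1.75.

-1.75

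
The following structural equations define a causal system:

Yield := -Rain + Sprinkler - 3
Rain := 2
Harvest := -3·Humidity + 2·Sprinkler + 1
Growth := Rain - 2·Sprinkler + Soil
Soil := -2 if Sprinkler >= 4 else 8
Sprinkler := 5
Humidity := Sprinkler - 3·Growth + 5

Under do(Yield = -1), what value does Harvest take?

-109

Intervening sets Yield = -1 and removes its equation (Yield := -Rain + Sprinkler - 3).
No directed path runs from Yield to Harvest, so Harvest keeps its natural value.
Soil = -2 if Sprinkler >= 4 else 8  [with Sprinkler=5]  = -2
Growth = Rain - 2·Sprinkler + Soil  [with Rain=2, Sprinkler=5, Soil=-2]  = -10
Humidity = Sprinkler - 3·Growth + 5  [with Sprinkler=5, Growth=-10]  = 40
Harvest = -3·Humidity + 2·Sprinkler + 1  [with Humidity=40, Sprinkler=5]  = -109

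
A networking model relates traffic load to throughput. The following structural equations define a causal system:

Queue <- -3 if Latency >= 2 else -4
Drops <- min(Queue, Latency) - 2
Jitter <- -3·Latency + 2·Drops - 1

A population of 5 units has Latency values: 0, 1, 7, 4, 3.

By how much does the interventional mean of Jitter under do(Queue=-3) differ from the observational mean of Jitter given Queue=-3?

5

Under do(Queue=-3), Queue's equation is replaced by Queue=-3 for every unit. Per-unit Jitter: -11, -14, -32, -23, -20. Mean = -20.
Observing Queue=-3 restricts to units where Queue's equation naturally yields -3: Latency ∈ {7, 4, 3}. In that subpopulation Jitter = -32, -23, -20, mean -25.
Difference = -20 − (-25) = 5.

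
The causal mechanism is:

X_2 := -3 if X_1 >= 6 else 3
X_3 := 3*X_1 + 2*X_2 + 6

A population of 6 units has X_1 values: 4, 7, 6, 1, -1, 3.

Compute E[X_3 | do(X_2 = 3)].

22

Under do(X_2=3), X_2's equation is replaced by X_2=3 for every unit. Per-unit X_3: 24, 33, 30, 15, 9, 21. Mean = 22.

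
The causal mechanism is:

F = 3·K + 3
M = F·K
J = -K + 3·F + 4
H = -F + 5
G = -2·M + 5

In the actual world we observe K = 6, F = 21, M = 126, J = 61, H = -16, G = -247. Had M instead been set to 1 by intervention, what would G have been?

3

The intervention breaks the incoming arrows to M: M = F·K no longer applies, and M = 1.
G = -2·M + 5  [with M=1]  = 3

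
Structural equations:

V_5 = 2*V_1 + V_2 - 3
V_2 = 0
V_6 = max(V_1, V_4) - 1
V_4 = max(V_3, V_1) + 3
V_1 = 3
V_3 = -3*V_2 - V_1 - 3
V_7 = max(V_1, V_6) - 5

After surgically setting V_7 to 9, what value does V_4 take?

Under do(V_7=9), the mechanism V_7 = max(V_1, V_6) - 5 is discarded; V_7 is fixed at 9.
Since V_4 is not a descendant of the intervened variable, it is unaffected.
V_3 = -3*V_2 - V_1 - 3  [with V_2=0, V_1=3]  = -6
V_4 = max(V_3, V_1) + 3  [with V_3=-6, V_1=3]  = 6

6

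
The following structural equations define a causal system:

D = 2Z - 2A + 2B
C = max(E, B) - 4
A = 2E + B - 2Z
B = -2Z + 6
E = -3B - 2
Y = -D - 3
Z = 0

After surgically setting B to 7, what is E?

The intervention breaks the incoming arrows to B: B = -2Z + 6 no longer applies, and B = 7.
E = -3B - 2  [with B=7]  = -23

-23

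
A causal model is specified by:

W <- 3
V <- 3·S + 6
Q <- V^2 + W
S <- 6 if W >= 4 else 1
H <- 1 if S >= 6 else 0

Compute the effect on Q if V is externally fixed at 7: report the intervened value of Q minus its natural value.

Intervening sets V = 7 and removes its equation (V <- 3·S + 6).
Q = V^2 + W  [with V=7, W=3]  = 52
Without intervention: S = 6 if W >= 4 else 1  [with W=3]  = 1; V = 3·S + 6  [with S=1]  = 9; Q = V^2 + W  [with V=9, W=3]  = 84.
Change = 52 − 84 = -32.

-32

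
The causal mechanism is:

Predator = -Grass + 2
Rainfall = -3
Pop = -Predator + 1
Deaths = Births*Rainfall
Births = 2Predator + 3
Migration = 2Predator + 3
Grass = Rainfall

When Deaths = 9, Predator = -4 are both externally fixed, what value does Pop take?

The joint intervention fixes Deaths = 9, Predator = -4, removing each variable's own equation.
Pop = -Predator + 1  [with Predator=-4]  = 5

5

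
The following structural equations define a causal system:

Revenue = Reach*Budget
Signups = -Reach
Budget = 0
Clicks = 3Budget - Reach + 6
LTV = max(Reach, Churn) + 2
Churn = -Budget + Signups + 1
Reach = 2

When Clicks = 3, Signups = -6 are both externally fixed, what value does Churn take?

-5

Setting Clicks = 3, Signups = -6 by intervention discards those variables' equations.
Churn = -Budget + Signups + 1  [with Budget=0, Signups=-6]  = -5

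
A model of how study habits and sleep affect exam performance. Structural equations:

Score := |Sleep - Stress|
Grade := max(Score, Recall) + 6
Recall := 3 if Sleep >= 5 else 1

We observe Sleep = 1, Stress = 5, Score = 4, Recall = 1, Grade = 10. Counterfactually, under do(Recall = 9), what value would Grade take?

Intervening sets Recall = 9 and removes its equation (Recall := 3 if Sleep >= 5 else 1).
Score = |Sleep - Stress|  [with Sleep=1, Stress=5]  = 4
Grade = max(Score, Recall) + 6  [with Score=4, Recall=9]  = 15

15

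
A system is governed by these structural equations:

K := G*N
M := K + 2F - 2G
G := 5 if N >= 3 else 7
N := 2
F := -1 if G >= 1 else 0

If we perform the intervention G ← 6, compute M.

do(G=6) replaces the equation G := 5 if N >= 3 else 7 with the constant G = 6.
K = G*N  [with G=6, N=2]  = 12
F = -1 if G >= 1 else 0  [with G=6]  = -1
M = K + 2F - 2G  [with K=12, F=-1, G=6]  = -2

-2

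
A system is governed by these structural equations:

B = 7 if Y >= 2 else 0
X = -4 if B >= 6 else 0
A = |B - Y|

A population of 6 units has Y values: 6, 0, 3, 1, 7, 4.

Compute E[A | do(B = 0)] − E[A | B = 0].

Under do(B=0), B's equation is replaced by B=0 for every unit. Per-unit A: 6, 0, 3, 1, 7, 4. Mean = 3.5.
E[A|B=0] averages over only the 2 units with B=0 (Y = 0, 1): A = 0, 1, mean 0.5.
Difference = 3.5 − 0.5 = 3.

3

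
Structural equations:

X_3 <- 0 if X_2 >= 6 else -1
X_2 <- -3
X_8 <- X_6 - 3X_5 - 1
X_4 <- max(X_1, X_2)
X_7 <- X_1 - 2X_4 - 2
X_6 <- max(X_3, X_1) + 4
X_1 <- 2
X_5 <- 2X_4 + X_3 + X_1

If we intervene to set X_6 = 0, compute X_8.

-16

Intervening sets X_6 = 0 and removes its equation (X_6 <- max(X_3, X_1) + 4).
X_3 = 0 if X_2 >= 6 else -1  [with X_2=-3]  = -1
X_4 = max(X_1, X_2)  [with X_1=2, X_2=-3]  = 2
X_5 = 2X_4 + X_3 + X_1  [with X_4=2, X_3=-1, X_1=2]  = 5
X_8 = X_6 - 3X_5 - 1  [with X_6=0, X_5=5]  = -16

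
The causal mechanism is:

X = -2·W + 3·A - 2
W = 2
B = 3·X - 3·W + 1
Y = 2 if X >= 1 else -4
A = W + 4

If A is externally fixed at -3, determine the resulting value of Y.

Under do(A=-3), the mechanism A = W + 4 is discarded; A is fixed at -3.
X = -2·W + 3·A - 2  [with W=2, A=-3]  = -15
Y = 2 if X >= 1 else -4  [with X=-15]  = -4

-4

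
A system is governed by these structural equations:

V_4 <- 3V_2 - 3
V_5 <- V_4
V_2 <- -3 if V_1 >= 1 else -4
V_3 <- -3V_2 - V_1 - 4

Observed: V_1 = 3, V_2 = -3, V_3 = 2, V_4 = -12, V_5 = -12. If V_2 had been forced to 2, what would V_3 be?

-13

The intervention breaks the incoming arrows to V_2: V_2 <- -3 if V_1 >= 1 else -4 no longer applies, and V_2 = 2.
V_3 = -3V_2 - V_1 - 4  [with V_2=2, V_1=3]  = -13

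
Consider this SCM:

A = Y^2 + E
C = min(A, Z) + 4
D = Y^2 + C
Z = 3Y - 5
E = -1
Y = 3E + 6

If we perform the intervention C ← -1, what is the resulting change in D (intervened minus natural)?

The intervention breaks the incoming arrows to C: C = min(A, Z) + 4 no longer applies, and C = -1.
Y = 3E + 6  [with E=-1]  = 3
D = Y^2 + C  [with Y=3, C=-1]  = 8
Without intervention: Y = 3E + 6  [with E=-1]  = 3; Z = 3Y - 5  [with Y=3]  = 4; A = Y^2 + E  [with Y=3, E=-1]  = 8; C = min(A, Z) + 4  [with A=8, Z=4]  = 8; D = Y^2 + C  [with Y=3, C=8]  = 17.
Change = 8 − 17 = -9.

-9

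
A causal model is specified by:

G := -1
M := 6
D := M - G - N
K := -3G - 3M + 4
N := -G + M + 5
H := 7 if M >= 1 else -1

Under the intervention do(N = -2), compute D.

The intervention breaks the incoming arrows to N: N := -G + M + 5 no longer applies, and N = -2.
D = M - G - N  [with M=6, G=-1, N=-2]  = 9

9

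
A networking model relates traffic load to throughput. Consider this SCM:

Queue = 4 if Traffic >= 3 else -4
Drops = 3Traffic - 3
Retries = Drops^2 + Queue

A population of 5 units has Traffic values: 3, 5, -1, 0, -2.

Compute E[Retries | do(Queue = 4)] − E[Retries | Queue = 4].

-28.8

Every unit gets Queue=4 under the intervention. Retries values become 40, 148, 40, 13, 85; E[Retries|do(Queue=4)] = 65.2.
Conditioning on Queue=4 selects the 2 unit(s) with Traffic ∈ {3, 5}. Their Retries values: 40, 148. Mean = 94.
Difference = 65.2 − 94 = -28.8.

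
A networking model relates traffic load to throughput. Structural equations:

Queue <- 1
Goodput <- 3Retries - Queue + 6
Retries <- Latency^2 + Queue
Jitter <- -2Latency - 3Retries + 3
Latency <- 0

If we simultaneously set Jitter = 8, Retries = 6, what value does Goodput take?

23

The joint intervention fixes Jitter = 8, Retries = 6, removing each variable's own equation.
Goodput = 3Retries - Queue + 6  [with Retries=6, Queue=1]  = 23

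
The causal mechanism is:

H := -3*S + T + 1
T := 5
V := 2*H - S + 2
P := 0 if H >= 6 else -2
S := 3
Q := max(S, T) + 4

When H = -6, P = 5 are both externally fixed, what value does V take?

-13

The joint intervention fixes H = -6, P = 5, removing each variable's own equation.
V = 2*H - S + 2  [with H=-6, S=3]  = -13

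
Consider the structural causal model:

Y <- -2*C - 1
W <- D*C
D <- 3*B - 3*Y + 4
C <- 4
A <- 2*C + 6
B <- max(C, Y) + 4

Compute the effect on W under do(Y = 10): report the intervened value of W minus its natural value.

-156

do(Y=10) replaces the equation Y <- -2*C - 1 with the constant Y = 10.
B = max(C, Y) + 4  [with C=4, Y=10]  = 14
D = 3*B - 3*Y + 4  [with B=14, Y=10]  = 16
W = D*C  [with D=16, C=4]  = 64
Without intervention: Y = -2*C - 1  [with C=4]  = -9; B = max(C, Y) + 4  [with C=4, Y=-9]  = 8; D = 3*B - 3*Y + 4  [with B=8, Y=-9]  = 55; W = D*C  [with D=55, C=4]  = 220.
Change = 64 − 220 = -156.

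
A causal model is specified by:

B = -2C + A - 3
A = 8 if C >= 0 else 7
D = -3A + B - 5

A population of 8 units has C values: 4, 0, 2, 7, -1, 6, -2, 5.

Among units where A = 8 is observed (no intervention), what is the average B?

Conditioning on A=8 selects the 6 unit(s) with C ∈ {4, 0, 2, 7, 6, 5}. Their B values: -3, 5, 1, -9, -7, -5. Mean = -3.

-3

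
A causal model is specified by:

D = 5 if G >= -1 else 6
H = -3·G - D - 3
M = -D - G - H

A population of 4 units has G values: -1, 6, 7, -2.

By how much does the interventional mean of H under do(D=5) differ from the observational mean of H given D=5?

4.5

The intervention sets D=5 in all 4 units regardless of G. Recomputing H per unit gives -5, -26, -29, -2; average -15.5.
Observing D=5 restricts to units where D's equation naturally yields 5: G ∈ {-1, 6, 7}. In that subpopulation H = -5, -26, -29, mean -20.
Difference = -15.5 − (-20) = 4.5.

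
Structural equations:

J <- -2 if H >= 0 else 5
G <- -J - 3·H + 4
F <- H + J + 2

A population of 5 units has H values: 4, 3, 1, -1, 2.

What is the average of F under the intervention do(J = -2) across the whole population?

do(J=-2) breaks J's dependence on H. With J=-2 fixed, F across the units is 4, 3, 1, -1, 2, mean 1.8.

1.8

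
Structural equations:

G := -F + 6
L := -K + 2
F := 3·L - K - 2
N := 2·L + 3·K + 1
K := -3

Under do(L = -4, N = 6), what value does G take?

17

Setting L = -4, N = 6 by intervention discards those variables' equations.
F = 3·L - K - 2  [with L=-4, K=-3]  = -11
G = -F + 6  [with F=-11]  = 17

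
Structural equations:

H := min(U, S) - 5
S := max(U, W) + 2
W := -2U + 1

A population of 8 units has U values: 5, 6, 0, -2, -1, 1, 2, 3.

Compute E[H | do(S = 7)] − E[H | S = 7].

Every unit gets S=7 under the intervention. H values become 0, 1, -5, -7, -6, -4, -3, -2; E[H|do(S=7)] = -3.25.
Conditioning on S=7 selects the 2 unit(s) with U ∈ {5, -2}. Their H values: 0, -7. Mean = -3.5.
Difference = -3.25 − (-3.5) = 0.25.

0.25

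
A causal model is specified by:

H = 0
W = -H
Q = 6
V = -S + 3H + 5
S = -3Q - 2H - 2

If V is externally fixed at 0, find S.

Under do(V=0), the mechanism V = -S + 3H + 5 is discarded; V is fixed at 0.
Since S is not a descendant of the intervened variable, it is unaffected.
S = -3Q - 2H - 2  [with Q=6, H=0]  = -20

-20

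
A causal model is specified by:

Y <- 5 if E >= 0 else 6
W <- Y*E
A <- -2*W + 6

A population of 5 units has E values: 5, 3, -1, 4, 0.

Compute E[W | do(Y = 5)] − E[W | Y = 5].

do(Y=5) breaks Y's dependence on E. With Y=5 fixed, W across the units is 25, 15, -5, 20, 0, mean 11.
Observing Y=5 restricts to units where Y's equation naturally yields 5: E ∈ {5, 3, 4, 0}. In that subpopulation W = 25, 15, 20, 0, mean 15.
Difference = 11 − 15 = -4.

-4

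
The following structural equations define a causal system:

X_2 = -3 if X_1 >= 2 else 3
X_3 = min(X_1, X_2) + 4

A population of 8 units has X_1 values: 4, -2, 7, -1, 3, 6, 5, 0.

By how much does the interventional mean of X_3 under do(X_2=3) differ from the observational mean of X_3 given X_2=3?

do(X_2=3) breaks X_2's dependence on X_1. With X_2=3 fixed, X_3 across the units is 7, 2, 7, 3, 7, 7, 7, 4, mean 5.5.
Conditioning on X_2=3 selects the 3 unit(s) with X_1 ∈ {-2, -1, 0}. Their X_3 values: 2, 3, 4. Mean = 3.
Difference = 5.5 − 3 = 2.5.

2.5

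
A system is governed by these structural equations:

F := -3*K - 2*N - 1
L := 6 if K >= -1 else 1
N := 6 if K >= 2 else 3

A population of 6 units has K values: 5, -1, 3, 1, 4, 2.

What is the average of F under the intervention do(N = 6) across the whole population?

-20

Under do(N=6), N's equation is replaced by N=6 for every unit. Per-unit F: -28, -10, -22, -16, -25, -19. Mean = -20.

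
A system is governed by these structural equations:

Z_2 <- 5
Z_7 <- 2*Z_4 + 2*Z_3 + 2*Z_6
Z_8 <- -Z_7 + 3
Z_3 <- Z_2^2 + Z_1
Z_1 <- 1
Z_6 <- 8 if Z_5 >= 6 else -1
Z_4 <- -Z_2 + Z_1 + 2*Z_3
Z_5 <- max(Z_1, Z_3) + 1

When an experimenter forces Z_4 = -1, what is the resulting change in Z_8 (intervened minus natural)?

do(Z_4=-1) replaces the equation Z_4 <- -Z_2 + Z_1 + 2*Z_3 with the constant Z_4 = -1.
Z_3 = Z_2^2 + Z_1  [with Z_2=5, Z_1=1]  = 26
Z_5 = max(Z_1, Z_3) + 1  [with Z_1=1, Z_3=26]  = 27
Z_6 = 8 if Z_5 >= 6 else -1  [with Z_5=27]  = 8
Z_7 = 2*Z_4 + 2*Z_3 + 2*Z_6  [with Z_4=-1, Z_3=26, Z_6=8]  = 66
Z_8 = -Z_7 + 3  [with Z_7=66]  = -63
Without intervention: Z_3 = Z_2^2 + Z_1  [with Z_2=5, Z_1=1]  = 26; Z_4 = -Z_2 + Z_1 + 2*Z_3  [with Z_2=5, Z_1=1, Z_3=26]  = 48; Z_5 = max(Z_1, Z_3) + 1  [with Z_1=1, Z_3=26]  = 27; Z_6 = 8 if Z_5 >= 6 else -1  [with Z_5=27]  = 8; Z_7 = 2*Z_4 + 2*Z_3 + 2*Z_6  [with Z_4=48, Z_3=26, Z_6=8]  = 164; Z_8 = -Z_7 + 3  [with Z_7=164]  = -161.
Change = -63 − (-161) = 98.

98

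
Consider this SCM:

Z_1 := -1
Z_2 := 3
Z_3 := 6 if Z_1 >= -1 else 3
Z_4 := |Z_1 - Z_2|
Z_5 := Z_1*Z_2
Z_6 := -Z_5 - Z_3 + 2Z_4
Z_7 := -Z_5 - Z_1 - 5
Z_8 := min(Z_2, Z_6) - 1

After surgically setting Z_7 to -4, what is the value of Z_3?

6

Intervening sets Z_7 = -4 and removes its equation (Z_7 := -Z_5 - Z_1 - 5).
Z_3 is not downstream of the intervention, so its value is determined by the original equations.
Z_3 = 6 if Z_1 >= -1 else 3  [with Z_1=-1]  = 6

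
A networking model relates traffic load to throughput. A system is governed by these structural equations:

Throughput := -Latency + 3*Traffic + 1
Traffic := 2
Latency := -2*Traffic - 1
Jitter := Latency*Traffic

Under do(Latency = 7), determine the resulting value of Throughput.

0

Under do(Latency=7), the mechanism Latency := -2*Traffic - 1 is discarded; Latency is fixed at 7.
Throughput = -Latency + 3*Traffic + 1  [with Latency=7, Traffic=2]  = 0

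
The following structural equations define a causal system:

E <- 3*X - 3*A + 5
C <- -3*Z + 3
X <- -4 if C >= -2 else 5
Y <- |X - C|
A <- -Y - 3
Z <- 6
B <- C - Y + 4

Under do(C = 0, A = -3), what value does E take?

2

Setting C = 0, A = -3 by intervention discards those variables' equations.
X = -4 if C >= -2 else 5  [with C=0]  = -4
E = 3*X - 3*A + 5  [with X=-4, A=-3]  = 2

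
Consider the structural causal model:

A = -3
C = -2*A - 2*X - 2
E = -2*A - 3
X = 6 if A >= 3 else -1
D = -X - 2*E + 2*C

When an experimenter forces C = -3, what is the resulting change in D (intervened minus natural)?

-18

do(C=-3) replaces the equation C = -2*A - 2*X - 2 with the constant C = -3.
X = 6 if A >= 3 else -1  [with A=-3]  = -1
E = -2*A - 3  [with A=-3]  = 3
D = -X - 2*E + 2*C  [with X=-1, E=3, C=-3]  = -11
Without intervention: X = 6 if A >= 3 else -1  [with A=-3]  = -1; C = -2*A - 2*X - 2  [with A=-3, X=-1]  = 6; E = -2*A - 3  [with A=-3]  = 3; D = -X - 2*E + 2*C  [with X=-1, E=3, C=6]  = 7.
Change = -11 − 7 = -18.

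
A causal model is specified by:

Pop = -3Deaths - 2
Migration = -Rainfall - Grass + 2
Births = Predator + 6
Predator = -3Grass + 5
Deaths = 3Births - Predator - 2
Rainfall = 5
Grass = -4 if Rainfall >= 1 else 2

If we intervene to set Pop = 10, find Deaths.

The intervention breaks the incoming arrows to Pop: Pop = -3Deaths - 2 no longer applies, and Pop = 10.
Deaths is not downstream of the intervention, so its value is determined by the original equations.
Grass = -4 if Rainfall >= 1 else 2  [with Rainfall=5]  = -4
Predator = -3Grass + 5  [with Grass=-4]  = 17
Births = Predator + 6  [with Predator=17]  = 23
Deaths = 3Births - Predator - 2  [with Births=23, Predator=17]  = 50

50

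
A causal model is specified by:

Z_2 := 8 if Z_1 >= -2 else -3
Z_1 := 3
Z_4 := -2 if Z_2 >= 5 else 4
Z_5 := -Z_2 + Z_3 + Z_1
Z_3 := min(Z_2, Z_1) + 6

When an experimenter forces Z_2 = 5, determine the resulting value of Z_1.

3

Under do(Z_2=5), the mechanism Z_2 := 8 if Z_1 >= -2 else -3 is discarded; Z_2 is fixed at 5.
Z_1 is not downstream of the intervention, so its value is determined by the original equations.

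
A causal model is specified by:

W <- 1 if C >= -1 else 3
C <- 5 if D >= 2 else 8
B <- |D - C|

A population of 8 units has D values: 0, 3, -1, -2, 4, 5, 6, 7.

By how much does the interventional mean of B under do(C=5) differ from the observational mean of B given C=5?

1.8

The intervention sets C=5 in all 8 units regardless of D. Recomputing B per unit gives 5, 2, 6, 7, 1, 0, 1, 2; average 3.
Conditioning on C=5 selects the 5 unit(s) with D ∈ {3, 4, 5, 6, 7}. Their B values: 2, 1, 0, 1, 2. Mean = 1.2.
Difference = 3 − 1.2 = 1.8.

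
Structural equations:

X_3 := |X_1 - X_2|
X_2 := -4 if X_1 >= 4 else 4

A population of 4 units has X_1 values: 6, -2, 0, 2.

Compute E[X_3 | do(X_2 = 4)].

3.5

do(X_2=4) breaks X_2's dependence on X_1. With X_2=4 fixed, X_3 across the units is 2, 6, 4, 2, mean 3.5.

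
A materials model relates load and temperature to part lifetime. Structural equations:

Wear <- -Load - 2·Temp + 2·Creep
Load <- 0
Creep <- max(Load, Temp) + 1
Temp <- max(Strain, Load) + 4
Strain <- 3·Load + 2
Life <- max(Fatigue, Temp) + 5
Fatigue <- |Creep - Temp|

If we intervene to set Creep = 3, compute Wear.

Intervening sets Creep = 3 and removes its equation (Creep <- max(Load, Temp) + 1).
Strain = 3·Load + 2  [with Load=0]  = 2
Temp = max(Strain, Load) + 4  [with Strain=2, Load=0]  = 6
Wear = -Load - 2·Temp + 2·Creep  [with Load=0, Temp=6, Creep=3]  = -6

-6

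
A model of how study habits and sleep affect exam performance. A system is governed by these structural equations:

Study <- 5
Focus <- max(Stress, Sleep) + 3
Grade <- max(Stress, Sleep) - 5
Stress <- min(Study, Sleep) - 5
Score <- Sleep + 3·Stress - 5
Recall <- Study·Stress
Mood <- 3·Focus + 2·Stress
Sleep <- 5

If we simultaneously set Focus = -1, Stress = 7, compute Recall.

35

The joint intervention fixes Focus = -1, Stress = 7, removing each variable's own equation.
Recall = Study·Stress  [with Study=5, Stress=7]  = 35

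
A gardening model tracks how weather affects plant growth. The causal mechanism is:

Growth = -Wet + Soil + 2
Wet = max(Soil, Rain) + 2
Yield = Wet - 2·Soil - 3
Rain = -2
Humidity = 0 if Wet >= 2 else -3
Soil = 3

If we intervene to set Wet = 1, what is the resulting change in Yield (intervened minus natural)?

The intervention breaks the incoming arrows to Wet: Wet = max(Soil, Rain) + 2 no longer applies, and Wet = 1.
Yield = Wet - 2·Soil - 3  [with Wet=1, Soil=3]  = -8
Without intervention: Wet = max(Soil, Rain) + 2  [with Soil=3, Rain=-2]  = 5; Yield = Wet - 2·Soil - 3  [with Wet=5, Soil=3]  = -4.
Change = -8 − (-4) = -4.

-4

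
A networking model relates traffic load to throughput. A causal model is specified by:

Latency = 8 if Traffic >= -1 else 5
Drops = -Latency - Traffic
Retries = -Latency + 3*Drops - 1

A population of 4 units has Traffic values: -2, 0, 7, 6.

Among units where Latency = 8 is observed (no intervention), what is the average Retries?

-46

Conditioning on Latency=8 selects the 3 unit(s) with Traffic ∈ {0, 7, 6}. Their Retries values: -33, -54, -51. Mean = -46.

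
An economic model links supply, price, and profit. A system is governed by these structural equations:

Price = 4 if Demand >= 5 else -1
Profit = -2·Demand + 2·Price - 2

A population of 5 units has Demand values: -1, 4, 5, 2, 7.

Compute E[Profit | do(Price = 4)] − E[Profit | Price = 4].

The intervention sets Price=4 in all 5 units regardless of Demand. Recomputing Profit per unit gives 8, -2, -4, 2, -8; average -0.8.
E[Profit|Price=4] averages over only the 2 units with Price=4 (Demand = 5, 7): Profit = -4, -8, mean -6.
Difference = -0.8 − (-6) = 5.2.

5.2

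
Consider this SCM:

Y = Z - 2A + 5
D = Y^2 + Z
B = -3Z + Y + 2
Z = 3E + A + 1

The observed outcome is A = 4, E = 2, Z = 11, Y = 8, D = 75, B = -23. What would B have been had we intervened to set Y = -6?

-37

Under do(Y=-6), the mechanism Y = Z - 2A + 5 is discarded; Y is fixed at -6.
Z = 3E + A + 1  [with E=2, A=4]  = 11
B = -3Z + Y + 2  [with Z=11, Y=-6]  = -37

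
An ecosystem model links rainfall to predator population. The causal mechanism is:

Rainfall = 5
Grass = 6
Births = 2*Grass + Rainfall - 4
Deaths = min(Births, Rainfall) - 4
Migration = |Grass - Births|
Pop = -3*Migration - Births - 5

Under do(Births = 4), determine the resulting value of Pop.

-15

The intervention breaks the incoming arrows to Births: Births = 2*Grass + Rainfall - 4 no longer applies, and Births = 4.
Migration = |Grass - Births|  [with Grass=6, Births=4]  = 2
Pop = -3*Migration - Births - 5  [with Migration=2, Births=4]  = -15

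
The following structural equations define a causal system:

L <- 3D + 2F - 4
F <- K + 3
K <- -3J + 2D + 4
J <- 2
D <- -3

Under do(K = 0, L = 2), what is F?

3

The joint intervention fixes K = 0, L = 2, removing each variable's own equation.
F = K + 3  [with K=0]  = 3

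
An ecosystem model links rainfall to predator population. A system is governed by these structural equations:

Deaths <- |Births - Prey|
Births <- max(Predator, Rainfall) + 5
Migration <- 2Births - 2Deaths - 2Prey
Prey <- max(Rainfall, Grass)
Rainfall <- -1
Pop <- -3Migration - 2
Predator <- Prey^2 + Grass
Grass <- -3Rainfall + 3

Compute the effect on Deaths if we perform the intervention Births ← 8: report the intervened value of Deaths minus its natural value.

The intervention breaks the incoming arrows to Births: Births <- max(Predator, Rainfall) + 5 no longer applies, and Births = 8.
Grass = -3Rainfall + 3  [with Rainfall=-1]  = 6
Prey = max(Rainfall, Grass)  [with Rainfall=-1, Grass=6]  = 6
Deaths = |Births - Prey|  [with Births=8, Prey=6]  = 2
Without intervention: Grass = -3Rainfall + 3  [with Rainfall=-1]  = 6; Prey = max(Rainfall, Grass)  [with Rainfall=-1, Grass=6]  = 6; Predator = Prey^2 + Grass  [with Prey=6, Grass=6]  = 42; Births = max(Predator, Rainfall) + 5  [with Predator=42, Rainfall=-1]  = 47; Deaths = |Births - Prey|  [with Births=47, Prey=6]  = 41.
Change = 2 − 41 = -39.

-39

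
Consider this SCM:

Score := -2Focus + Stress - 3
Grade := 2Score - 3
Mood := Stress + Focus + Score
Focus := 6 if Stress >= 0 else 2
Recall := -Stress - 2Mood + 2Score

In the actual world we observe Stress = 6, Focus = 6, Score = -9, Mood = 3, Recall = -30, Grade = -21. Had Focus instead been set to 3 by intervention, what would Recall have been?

-24

do(Focus=3) replaces the equation Focus := 6 if Stress >= 0 else 2 with the constant Focus = 3.
Score = -2Focus + Stress - 3  [with Focus=3, Stress=6]  = -3
Mood = Stress + Focus + Score  [with Stress=6, Focus=3, Score=-3]  = 6
Recall = -Stress - 2Mood + 2Score  [with Stress=6, Mood=6, Score=-3]  = -24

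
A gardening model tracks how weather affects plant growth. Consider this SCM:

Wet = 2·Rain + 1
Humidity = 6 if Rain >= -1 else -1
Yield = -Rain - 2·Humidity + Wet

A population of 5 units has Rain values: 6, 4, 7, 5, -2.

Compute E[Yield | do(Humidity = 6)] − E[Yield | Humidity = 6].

Every unit gets Humidity=6 under the intervention. Yield values become -5, -7, -4, -6, -13; E[Yield|do(Humidity=6)] = -7.
Observing Humidity=6 restricts to units where Humidity's equation naturally yields 6: Rain ∈ {6, 4, 7, 5}. In that subpopulation Yield = -5, -7, -4, -6, mean -5.5.
Difference = -7 − (-5.5) = -1.5.

-1.5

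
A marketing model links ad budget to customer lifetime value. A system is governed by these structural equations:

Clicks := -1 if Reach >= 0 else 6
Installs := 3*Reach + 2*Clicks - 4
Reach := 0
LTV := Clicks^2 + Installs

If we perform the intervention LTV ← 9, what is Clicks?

-1

The intervention breaks the incoming arrows to LTV: LTV := Clicks^2 + Installs no longer applies, and LTV = 9.
Since Clicks is not a descendant of the intervened variable, it is unaffected.
Clicks = -1 if Reach >= 0 else 6  [with Reach=0]  = -1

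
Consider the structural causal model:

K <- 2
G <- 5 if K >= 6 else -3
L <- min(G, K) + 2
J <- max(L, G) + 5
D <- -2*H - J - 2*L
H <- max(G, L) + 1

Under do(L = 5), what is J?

10

The intervention breaks the incoming arrows to L: L <- min(G, K) + 2 no longer applies, and L = 5.
G = 5 if K >= 6 else -3  [with K=2]  = -3
J = max(L, G) + 5  [with L=5, G=-3]  = 10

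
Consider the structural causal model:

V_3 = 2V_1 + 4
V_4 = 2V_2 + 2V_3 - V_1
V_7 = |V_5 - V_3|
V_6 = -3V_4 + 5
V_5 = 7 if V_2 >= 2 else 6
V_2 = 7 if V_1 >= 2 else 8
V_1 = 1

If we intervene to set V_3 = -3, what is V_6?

-22

The intervention breaks the incoming arrows to V_3: V_3 = 2V_1 + 4 no longer applies, and V_3 = -3.
V_2 = 7 if V_1 >= 2 else 8  [with V_1=1]  = 8
V_4 = 2V_2 + 2V_3 - V_1  [with V_2=8, V_3=-3, V_1=1]  = 9
V_6 = -3V_4 + 5  [with V_4=9]  = -22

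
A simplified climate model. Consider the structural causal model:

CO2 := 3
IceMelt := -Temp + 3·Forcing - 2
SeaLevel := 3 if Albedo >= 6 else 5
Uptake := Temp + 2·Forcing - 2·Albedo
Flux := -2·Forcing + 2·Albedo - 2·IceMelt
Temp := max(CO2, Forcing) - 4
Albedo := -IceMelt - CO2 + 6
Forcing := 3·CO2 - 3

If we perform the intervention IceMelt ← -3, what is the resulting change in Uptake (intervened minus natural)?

do(IceMelt=-3) replaces the equation IceMelt := -Temp + 3·Forcing - 2 with the constant IceMelt = -3.
Forcing = 3·CO2 - 3  [with CO2=3]  = 6
Temp = max(CO2, Forcing) - 4  [with CO2=3, Forcing=6]  = 2
Albedo = -IceMelt - CO2 + 6  [with IceMelt=-3, CO2=3]  = 6
Uptake = Temp + 2·Forcing - 2·Albedo  [with Temp=2, Forcing=6, Albedo=6]  = 2
Without intervention: Forcing = 3·CO2 - 3  [with CO2=3]  = 6; Temp = max(CO2, Forcing) - 4  [with CO2=3, Forcing=6]  = 2; IceMelt = -Temp + 3·Forcing - 2  [with Temp=2, Forcing=6]  = 14; Albedo = -IceMelt - CO2 + 6  [with IceMelt=14, CO2=3]  = -11; Uptake = Temp + 2·Forcing - 2·Albedo  [with Temp=2, Forcing=6, Albedo=-11]  = 36.
Change = 2 − 36 = -34.

-34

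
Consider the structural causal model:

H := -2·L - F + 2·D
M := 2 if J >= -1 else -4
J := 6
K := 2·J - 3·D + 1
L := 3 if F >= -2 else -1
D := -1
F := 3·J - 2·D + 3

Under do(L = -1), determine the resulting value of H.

-23

Under do(L=-1), the mechanism L := 3 if F >= -2 else -1 is discarded; L is fixed at -1.
F = 3·J - 2·D + 3  [with J=6, D=-1]  = 23
H = -2·L - F + 2·D  [with L=-1, F=23, D=-1]  = -23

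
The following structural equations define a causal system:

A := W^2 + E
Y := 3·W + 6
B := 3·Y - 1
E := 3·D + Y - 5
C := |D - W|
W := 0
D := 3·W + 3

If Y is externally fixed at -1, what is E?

Intervening sets Y = -1 and removes its equation (Y := 3·W + 6).
D = 3·W + 3  [with W=0]  = 3
E = 3·D + Y - 5  [with D=3, Y=-1]  = 3

3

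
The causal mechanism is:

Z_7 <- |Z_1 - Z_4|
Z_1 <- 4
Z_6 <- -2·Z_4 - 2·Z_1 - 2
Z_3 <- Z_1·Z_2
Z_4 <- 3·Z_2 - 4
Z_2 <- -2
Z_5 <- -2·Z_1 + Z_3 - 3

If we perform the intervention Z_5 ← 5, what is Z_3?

do(Z_5=5) replaces the equation Z_5 <- -2·Z_1 + Z_3 - 3 with the constant Z_5 = 5.
Z_3 is not downstream of the intervention, so its value is determined by the original equations.
Z_3 = Z_1·Z_2  [with Z_1=4, Z_2=-2]  = -8

-8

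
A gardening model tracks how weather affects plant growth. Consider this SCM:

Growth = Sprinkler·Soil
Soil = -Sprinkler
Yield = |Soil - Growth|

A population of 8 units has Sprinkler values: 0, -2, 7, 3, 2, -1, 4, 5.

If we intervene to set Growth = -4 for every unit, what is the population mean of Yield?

do(Growth=-4) breaks Growth's dependence on Sprinkler. With Growth=-4 fixed, Yield across the units is 4, 6, 3, 1, 2, 5, 0, 1, mean 2.75.

2.75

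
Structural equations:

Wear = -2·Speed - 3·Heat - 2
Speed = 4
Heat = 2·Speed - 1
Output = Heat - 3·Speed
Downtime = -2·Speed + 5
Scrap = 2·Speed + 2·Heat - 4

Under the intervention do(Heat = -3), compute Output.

-15

do(Heat=-3) replaces the equation Heat = 2·Speed - 1 with the constant Heat = -3.
Output = Heat - 3·Speed  [with Heat=-3, Speed=4]  = -15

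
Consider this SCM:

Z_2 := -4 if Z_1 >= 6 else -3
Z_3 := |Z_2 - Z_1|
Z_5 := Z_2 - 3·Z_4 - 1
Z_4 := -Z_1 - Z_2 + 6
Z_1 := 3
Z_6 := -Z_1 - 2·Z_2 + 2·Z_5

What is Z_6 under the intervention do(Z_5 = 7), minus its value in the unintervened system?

58

The intervention breaks the incoming arrows to Z_5: Z_5 := Z_2 - 3·Z_4 - 1 no longer applies, and Z_5 = 7.
Z_2 = -4 if Z_1 >= 6 else -3  [with Z_1=3]  = -3
Z_6 = -Z_1 - 2·Z_2 + 2·Z_5  [with Z_1=3, Z_2=-3, Z_5=7]  = 17
Without intervention: Z_2 = -4 if Z_1 >= 6 else -3  [with Z_1=3]  = -3; Z_4 = -Z_1 - Z_2 + 6  [with Z_1=3, Z_2=-3]  = 6; Z_5 = Z_2 - 3·Z_4 - 1  [with Z_2=-3, Z_4=6]  = -22; Z_6 = -Z_1 - 2·Z_2 + 2·Z_5  [with Z_1=3, Z_2=-3, Z_5=-22]  = -41.
Change = 17 − (-41) = 58.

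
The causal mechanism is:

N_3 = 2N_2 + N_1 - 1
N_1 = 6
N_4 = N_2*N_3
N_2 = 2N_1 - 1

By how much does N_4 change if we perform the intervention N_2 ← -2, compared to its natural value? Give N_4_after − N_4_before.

-299

Under do(N_2=-2), the mechanism N_2 = 2N_1 - 1 is discarded; N_2 is fixed at -2.
N_3 = 2N_2 + N_1 - 1  [with N_2=-2, N_1=6]  = 1
N_4 = N_2*N_3  [with N_2=-2, N_3=1]  = -2
Without intervention: N_2 = 2N_1 - 1  [with N_1=6]  = 11; N_3 = 2N_2 + N_1 - 1  [with N_2=11, N_1=6]  = 27; N_4 = N_2*N_3  [with N_2=11, N_3=27]  = 297.
Change = -2 − 297 = -299.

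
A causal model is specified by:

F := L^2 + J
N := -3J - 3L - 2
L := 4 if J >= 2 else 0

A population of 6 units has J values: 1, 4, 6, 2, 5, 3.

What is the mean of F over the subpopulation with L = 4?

20

Conditioning on L=4 selects the 5 unit(s) with J ∈ {4, 6, 2, 5, 3}. Their F values: 20, 22, 18, 21, 19. Mean = 20.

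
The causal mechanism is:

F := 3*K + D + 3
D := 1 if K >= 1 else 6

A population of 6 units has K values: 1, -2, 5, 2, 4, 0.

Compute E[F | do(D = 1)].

9

The intervention sets D=1 in all 6 units regardless of K. Recomputing F per unit gives 7, -2, 19, 10, 16, 4; average 9.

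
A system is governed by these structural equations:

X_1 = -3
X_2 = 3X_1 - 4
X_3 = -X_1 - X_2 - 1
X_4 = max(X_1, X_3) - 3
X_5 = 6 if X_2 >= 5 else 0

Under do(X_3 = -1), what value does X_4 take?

The intervention breaks the incoming arrows to X_3: X_3 = -X_1 - X_2 - 1 no longer applies, and X_3 = -1.
X_4 = max(X_1, X_3) - 3  [with X_1=-3, X_3=-1]  = -4

-4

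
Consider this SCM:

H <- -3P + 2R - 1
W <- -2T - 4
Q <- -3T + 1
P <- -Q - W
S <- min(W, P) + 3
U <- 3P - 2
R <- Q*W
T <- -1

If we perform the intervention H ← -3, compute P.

The intervention breaks the incoming arrows to H: H <- -3P + 2R - 1 no longer applies, and H = -3.
Since P is not a descendant of the intervened variable, it is unaffected.
W = -2T - 4  [with T=-1]  = -2
Q = -3T + 1  [with T=-1]  = 4
P = -Q - W  [with Q=4, W=-2]  = -2

-2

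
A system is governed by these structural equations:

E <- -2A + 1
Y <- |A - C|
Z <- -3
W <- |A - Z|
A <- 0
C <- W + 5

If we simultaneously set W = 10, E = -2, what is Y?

The joint intervention fixes W = 10, E = -2, removing each variable's own equation.
C = W + 5  [with W=10]  = 15
Y = |A - C|  [with A=0, C=15]  = 15

15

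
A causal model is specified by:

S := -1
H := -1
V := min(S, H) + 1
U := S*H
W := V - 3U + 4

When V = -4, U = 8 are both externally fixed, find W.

The joint intervention fixes V = -4, U = 8, removing each variable's own equation.
W = V - 3U + 4  [with V=-4, U=8]  = -24

-24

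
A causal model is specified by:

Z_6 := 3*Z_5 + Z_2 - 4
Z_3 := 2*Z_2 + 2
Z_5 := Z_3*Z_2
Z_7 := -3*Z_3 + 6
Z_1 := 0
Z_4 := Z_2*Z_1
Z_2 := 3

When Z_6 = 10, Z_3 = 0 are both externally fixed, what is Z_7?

6

Under do(Z_6 = 10, Z_3 = 0), each intervened variable's structural equation is replaced by its fixed value.
Z_7 = -3*Z_3 + 6  [with Z_3=0]  = 6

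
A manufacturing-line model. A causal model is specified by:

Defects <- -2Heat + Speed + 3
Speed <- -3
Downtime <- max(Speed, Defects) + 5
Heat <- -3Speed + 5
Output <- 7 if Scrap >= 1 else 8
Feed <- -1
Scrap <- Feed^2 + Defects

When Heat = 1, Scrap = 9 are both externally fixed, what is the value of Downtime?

Under do(Heat = 1, Scrap = 9), each intervened variable's structural equation is replaced by its fixed value.
Defects = -2Heat + Speed + 3  [with Heat=1, Speed=-3]  = -2
Downtime = max(Speed, Defects) + 5  [with Speed=-3, Defects=-2]  = 3

3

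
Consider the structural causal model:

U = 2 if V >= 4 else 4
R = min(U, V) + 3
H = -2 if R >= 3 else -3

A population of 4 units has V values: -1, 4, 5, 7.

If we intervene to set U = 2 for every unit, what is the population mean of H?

-2.25

The intervention sets U=2 in all 4 units regardless of V. Recomputing H per unit gives -3, -2, -2, -2; average -2.25.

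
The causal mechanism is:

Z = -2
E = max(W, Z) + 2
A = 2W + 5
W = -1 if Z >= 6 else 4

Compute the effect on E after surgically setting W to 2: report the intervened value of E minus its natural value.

-2

The intervention breaks the incoming arrows to W: W = -1 if Z >= 6 else 4 no longer applies, and W = 2.
E = max(W, Z) + 2  [with W=2, Z=-2]  = 4
Without intervention: W = -1 if Z >= 6 else 4  [with Z=-2]  = 4; E = max(W, Z) + 2  [with W=4, Z=-2]  = 6.
Change = 4 − 6 = -2.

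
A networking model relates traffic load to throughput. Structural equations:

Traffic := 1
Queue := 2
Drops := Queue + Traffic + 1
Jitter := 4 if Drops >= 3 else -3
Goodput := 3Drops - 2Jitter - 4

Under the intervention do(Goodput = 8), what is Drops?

do(Goodput=8) replaces the equation Goodput := 3Drops - 2Jitter - 4 with the constant Goodput = 8.
Drops is not downstream of the intervention, so its value is determined by the original equations.
Drops = Queue + Traffic + 1  [with Queue=2, Traffic=1]  = 4

4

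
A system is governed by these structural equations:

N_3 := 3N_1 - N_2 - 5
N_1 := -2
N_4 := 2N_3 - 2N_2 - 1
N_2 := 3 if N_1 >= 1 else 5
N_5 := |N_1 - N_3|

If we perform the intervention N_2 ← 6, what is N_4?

-47

Under do(N_2=6), the mechanism N_2 := 3 if N_1 >= 1 else 5 is discarded; N_2 is fixed at 6.
N_3 = 3N_1 - N_2 - 5  [with N_1=-2, N_2=6]  = -17
N_4 = 2N_3 - 2N_2 - 1  [with N_3=-17, N_2=6]  = -47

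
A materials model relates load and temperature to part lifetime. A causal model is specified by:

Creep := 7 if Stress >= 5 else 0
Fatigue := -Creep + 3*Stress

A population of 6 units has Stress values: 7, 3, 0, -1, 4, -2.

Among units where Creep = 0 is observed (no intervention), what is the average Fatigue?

Conditioning on Creep=0 selects the 5 unit(s) with Stress ∈ {3, 0, -1, 4, -2}. Their Fatigue values: 9, 0, -3, 12, -6. Mean = 2.4.

2.4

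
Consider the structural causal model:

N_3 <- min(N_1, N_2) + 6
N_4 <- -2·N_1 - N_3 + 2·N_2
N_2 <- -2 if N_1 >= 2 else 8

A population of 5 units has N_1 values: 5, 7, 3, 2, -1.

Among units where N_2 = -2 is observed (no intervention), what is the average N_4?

-16.5

E[N_4|N_2=-2] averages over only the 4 units with N_2=-2 (N_1 = 5, 7, 3, 2): N_4 = -18, -22, -14, -12, mean -16.5.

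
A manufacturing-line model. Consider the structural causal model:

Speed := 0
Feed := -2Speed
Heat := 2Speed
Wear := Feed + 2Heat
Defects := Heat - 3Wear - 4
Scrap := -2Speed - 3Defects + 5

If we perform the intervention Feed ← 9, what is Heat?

The intervention breaks the incoming arrows to Feed: Feed := -2Speed no longer applies, and Feed = 9.
Since Heat is not a descendant of the intervened variable, it is unaffected.
Heat = 2Speed  [with Speed=0]  = 0

0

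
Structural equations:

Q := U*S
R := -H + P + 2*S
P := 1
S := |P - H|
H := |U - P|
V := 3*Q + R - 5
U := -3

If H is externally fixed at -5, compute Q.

-18

do(H=-5) replaces the equation H := |U - P| with the constant H = -5.
S = |P - H|  [with P=1, H=-5]  = 6
Q = U*S  [with U=-3, S=6]  = -18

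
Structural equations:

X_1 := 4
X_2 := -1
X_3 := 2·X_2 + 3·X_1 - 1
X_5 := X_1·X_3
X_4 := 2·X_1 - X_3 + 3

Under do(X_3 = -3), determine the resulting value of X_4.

14

The intervention breaks the incoming arrows to X_3: X_3 := 2·X_2 + 3·X_1 - 1 no longer applies, and X_3 = -3.
X_4 = 2·X_1 - X_3 + 3  [with X_1=4, X_3=-3]  = 14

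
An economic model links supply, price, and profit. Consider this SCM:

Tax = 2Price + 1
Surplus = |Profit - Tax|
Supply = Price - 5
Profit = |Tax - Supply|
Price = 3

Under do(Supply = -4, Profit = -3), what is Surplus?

Setting Supply = -4, Profit = -3 by intervention discards those variables' equations.
Tax = 2Price + 1  [with Price=3]  = 7
Surplus = |Profit - Tax|  [with Profit=-3, Tax=7]  = 10

10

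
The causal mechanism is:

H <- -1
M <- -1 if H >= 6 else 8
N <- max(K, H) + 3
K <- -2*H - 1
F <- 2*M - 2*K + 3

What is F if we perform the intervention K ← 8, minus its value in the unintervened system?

do(K=8) replaces the equation K <- -2*H - 1 with the constant K = 8.
M = -1 if H >= 6 else 8  [with H=-1]  = 8
F = 2*M - 2*K + 3  [with M=8, K=8]  = 3
Without intervention: K = -2*H - 1  [with H=-1]  = 1; M = -1 if H >= 6 else 8  [with H=-1]  = 8; F = 2*M - 2*K + 3  [with M=8, K=1]  = 17.
Change = 3 − 17 = -14.

-14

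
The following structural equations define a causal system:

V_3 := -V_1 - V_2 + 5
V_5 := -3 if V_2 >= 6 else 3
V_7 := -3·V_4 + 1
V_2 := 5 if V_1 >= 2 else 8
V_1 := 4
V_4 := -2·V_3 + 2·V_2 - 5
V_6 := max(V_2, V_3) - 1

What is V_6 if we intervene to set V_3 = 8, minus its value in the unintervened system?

The intervention breaks the incoming arrows to V_3: V_3 := -V_1 - V_2 + 5 no longer applies, and V_3 = 8.
V_2 = 5 if V_1 >= 2 else 8  [with V_1=4]  = 5
V_6 = max(V_2, V_3) - 1  [with V_2=5, V_3=8]  = 7
Without intervention: V_2 = 5 if V_1 >= 2 else 8  [with V_1=4]  = 5; V_3 = -V_1 - V_2 + 5  [with V_1=4, V_2=5]  = -4; V_6 = max(V_2, V_3) - 1  [with V_2=5, V_3=-4]  = 4.
Change = 7 − 4 = 3.

3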